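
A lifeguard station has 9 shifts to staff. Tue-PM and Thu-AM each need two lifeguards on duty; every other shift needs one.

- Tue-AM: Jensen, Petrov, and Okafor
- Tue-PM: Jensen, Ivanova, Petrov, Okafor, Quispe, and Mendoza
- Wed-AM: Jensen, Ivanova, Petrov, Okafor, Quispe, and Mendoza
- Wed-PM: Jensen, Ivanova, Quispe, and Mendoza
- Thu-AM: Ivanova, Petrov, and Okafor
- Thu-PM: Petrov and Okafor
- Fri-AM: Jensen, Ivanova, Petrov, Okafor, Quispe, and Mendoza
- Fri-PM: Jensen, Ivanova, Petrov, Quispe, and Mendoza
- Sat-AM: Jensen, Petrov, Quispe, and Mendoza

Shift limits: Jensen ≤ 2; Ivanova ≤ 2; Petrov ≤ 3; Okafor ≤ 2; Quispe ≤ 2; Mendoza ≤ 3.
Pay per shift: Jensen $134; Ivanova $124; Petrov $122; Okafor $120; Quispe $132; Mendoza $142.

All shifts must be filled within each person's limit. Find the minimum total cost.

$1386

Picking the cheapest available lifeguard for each shift independently would cost $1332, but that ignores the shift limits.
An optimal schedule: Tue-AM→Okafor, Tue-PM→Quispe+Jensen, Wed-AM→Quispe, Wed-PM→Ivanova, Thu-AM→Petrov+Ivanova, Thu-PM→Okafor, Fri-AM→Jensen, Fri-PM→Petrov, Sat-AM→Petrov.
Total: 120 + 132 + 134 + 132 + 124 + 122 + 124 + 120 + 134 + 122 + 122 = $1386.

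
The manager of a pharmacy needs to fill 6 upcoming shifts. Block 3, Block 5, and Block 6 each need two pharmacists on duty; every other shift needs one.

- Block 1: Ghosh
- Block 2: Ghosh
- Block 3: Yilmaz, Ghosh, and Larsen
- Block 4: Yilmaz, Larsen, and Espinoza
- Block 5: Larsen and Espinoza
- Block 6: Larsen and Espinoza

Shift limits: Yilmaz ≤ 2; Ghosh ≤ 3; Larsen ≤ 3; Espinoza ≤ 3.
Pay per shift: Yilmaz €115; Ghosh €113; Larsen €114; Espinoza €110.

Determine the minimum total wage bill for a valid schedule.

Block 1 can only be covered by Ghosh, so that assignment is forced.
Block 2 can only be covered by Ghosh, so that assignment is forced.
Block 5 can only be covered by Larsen and Espinoza, so that assignment is forced.
Picking the cheapest available pharmacist for each shift independently would cost €1011, and that bound is achievable.
An optimal schedule: Block 1→Ghosh, Block 2→Ghosh, Block 3→Ghosh+Larsen, Block 4→Espinoza, Block 5→Espinoza+Larsen, Block 6→Espinoza+Larsen.
Total: 113 + 113 + 113 + 114 + 110 + 110 + 114 + 110 + 114 = €1011.

€1011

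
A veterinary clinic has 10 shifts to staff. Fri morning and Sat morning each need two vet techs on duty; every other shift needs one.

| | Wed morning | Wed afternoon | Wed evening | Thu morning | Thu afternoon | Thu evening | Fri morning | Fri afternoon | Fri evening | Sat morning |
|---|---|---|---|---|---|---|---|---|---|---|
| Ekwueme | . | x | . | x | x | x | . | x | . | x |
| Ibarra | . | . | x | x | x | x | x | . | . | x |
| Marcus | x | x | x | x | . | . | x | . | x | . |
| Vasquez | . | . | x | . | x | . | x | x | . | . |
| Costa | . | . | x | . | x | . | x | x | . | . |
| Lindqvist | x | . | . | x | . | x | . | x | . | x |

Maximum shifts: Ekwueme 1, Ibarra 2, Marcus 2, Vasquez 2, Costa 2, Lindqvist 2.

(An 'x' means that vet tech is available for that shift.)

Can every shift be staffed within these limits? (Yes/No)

Total capacity is 1+2+2+2+2+2 = 11 but 12 worker-slots are needed — infeasible.

No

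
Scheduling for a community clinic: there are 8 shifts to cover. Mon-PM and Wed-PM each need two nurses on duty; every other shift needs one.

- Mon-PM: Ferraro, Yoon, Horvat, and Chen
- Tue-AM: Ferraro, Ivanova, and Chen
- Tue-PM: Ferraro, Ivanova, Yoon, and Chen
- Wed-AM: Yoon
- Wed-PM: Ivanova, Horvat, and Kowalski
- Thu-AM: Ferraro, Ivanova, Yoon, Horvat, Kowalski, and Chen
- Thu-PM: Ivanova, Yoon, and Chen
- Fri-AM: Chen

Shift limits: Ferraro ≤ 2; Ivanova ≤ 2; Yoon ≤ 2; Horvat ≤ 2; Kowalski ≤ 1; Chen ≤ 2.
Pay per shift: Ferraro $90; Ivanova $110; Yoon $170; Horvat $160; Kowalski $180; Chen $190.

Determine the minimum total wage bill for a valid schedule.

Wed-AM can only be covered by Yoon, so that assignment is forced.
Fri-AM can only be covered by Chen, so that assignment is forced.
Picking the cheapest available nurse for each shift independently would cost $1260, but that ignores the shift limits.
An optimal schedule: Mon-PM→Yoon+Horvat, Tue-AM→Ferraro, Tue-PM→Ferraro, Wed-AM→Yoon, Wed-PM→Ivanova+Horvat, Thu-AM→Kowalski, Thu-PM→Ivanova, Fri-AM→Chen.
Total: 170 + 160 + 90 + 90 + 170 + 110 + 160 + 180 + 110 + 190 = $1430.

$1430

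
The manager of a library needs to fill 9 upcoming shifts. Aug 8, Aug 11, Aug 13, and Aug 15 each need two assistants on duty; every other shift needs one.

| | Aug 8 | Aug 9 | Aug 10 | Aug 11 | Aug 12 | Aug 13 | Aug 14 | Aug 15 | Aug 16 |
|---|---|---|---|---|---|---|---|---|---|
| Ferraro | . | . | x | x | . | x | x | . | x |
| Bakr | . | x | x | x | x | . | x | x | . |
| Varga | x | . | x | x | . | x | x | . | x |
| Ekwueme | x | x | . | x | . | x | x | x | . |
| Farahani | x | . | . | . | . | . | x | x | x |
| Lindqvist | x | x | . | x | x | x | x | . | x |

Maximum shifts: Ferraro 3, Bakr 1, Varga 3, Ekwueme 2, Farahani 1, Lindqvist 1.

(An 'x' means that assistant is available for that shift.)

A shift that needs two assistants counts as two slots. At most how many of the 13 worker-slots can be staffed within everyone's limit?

Total capacity across all assistants is 3+1+3+2+1+1 = 11, and 13 slots are needed, so at most 11 can be filled.
An assignment achieving 11: Aug 8→Varga+Lindqvist, Aug 9→Ekwueme, Aug 10→Ferraro, Aug 11→Varga, Aug 12→Bakr, Aug 13→Ferraro+Varga, Aug 15→Ekwueme+Farahani, Aug 16→Ferraro.
Loads: Ferraro 3/3, Bakr 1/1, Varga 3/3, Ekwueme 2/2, Farahani 1/1, Lindqvist 1/1.

11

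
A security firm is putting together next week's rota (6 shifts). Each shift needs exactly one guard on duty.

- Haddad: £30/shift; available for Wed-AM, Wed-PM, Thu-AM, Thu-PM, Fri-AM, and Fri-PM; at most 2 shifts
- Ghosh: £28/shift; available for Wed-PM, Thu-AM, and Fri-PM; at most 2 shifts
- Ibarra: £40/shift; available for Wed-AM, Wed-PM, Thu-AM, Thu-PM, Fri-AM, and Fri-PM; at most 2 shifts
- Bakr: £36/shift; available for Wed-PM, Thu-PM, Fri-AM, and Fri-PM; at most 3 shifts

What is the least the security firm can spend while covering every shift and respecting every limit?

Picking the cheapest available guard for each shift independently would cost £174, but that ignores the shift limits.
An optimal schedule: Wed-AM→Haddad, Wed-PM→Ghosh, Thu-AM→Ghosh, Thu-PM→Haddad, Fri-AM→Bakr, Fri-PM→Bakr.
Total: 30 + 28 + 28 + 30 + 36 + 36 = £188.

£188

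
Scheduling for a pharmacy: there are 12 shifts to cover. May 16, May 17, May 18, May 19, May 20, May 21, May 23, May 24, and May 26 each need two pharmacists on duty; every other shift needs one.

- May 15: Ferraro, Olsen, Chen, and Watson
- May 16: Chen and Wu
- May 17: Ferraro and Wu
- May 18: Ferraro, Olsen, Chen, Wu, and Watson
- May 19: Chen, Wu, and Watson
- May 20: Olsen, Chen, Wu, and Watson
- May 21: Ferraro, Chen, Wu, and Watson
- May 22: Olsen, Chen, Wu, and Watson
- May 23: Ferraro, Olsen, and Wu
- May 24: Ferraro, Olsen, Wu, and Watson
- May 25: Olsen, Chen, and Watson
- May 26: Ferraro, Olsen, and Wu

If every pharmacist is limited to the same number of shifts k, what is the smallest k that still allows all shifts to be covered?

5

With 5 pharmacists and 21 worker-slots to fill, someone must work at least ⌈21/5⌉ = 5 shifts, so k ≥ 5.
k = 5 works: May 15→Ferraro, May 16→Chen+Wu, May 17→Ferraro+Wu, May 18→Chen+Wu, May 19→Chen+Wu, May 20→Olsen+Chen, May 21→Ferraro+Chen, May 22→Olsen, May 23→Ferraro+Olsen, May 24→Wu+Watson, May 25→Olsen, May 26→Ferraro+Olsen.
Loads: Ferraro 5, Olsen 5, Chen 5, Wu 5, Watson 1 — all ≤ 5.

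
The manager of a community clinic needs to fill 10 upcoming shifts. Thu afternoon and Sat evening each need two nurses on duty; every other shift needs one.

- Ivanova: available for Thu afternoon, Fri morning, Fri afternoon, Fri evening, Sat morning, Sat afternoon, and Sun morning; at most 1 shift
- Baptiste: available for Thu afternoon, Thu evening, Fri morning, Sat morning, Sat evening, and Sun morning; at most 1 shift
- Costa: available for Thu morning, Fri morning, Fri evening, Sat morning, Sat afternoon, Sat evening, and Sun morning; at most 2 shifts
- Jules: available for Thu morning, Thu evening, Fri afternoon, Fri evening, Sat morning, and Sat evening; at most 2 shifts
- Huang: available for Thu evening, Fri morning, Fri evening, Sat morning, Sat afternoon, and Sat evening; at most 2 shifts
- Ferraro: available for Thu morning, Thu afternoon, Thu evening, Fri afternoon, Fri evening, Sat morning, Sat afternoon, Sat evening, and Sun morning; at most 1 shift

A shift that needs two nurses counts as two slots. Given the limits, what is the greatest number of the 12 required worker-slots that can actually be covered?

9

Total capacity across all nurses is 1+1+2+2+2+1 = 9, and 12 slots are needed, so at most 9 can be filled.
An assignment achieving 9: Thu morning→Costa, Thu afternoon→Ivanova+Baptiste, Thu evening→Jules, Fri morning→Costa, Fri afternoon→Jules, Fri evening→Huang, Sat afternoon→Huang, Sun morning→Ferraro.
Loads: Ivanova 1/1, Baptiste 1/1, Costa 2/2, Jules 2/2, Huang 2/2, Ferraro 1/1.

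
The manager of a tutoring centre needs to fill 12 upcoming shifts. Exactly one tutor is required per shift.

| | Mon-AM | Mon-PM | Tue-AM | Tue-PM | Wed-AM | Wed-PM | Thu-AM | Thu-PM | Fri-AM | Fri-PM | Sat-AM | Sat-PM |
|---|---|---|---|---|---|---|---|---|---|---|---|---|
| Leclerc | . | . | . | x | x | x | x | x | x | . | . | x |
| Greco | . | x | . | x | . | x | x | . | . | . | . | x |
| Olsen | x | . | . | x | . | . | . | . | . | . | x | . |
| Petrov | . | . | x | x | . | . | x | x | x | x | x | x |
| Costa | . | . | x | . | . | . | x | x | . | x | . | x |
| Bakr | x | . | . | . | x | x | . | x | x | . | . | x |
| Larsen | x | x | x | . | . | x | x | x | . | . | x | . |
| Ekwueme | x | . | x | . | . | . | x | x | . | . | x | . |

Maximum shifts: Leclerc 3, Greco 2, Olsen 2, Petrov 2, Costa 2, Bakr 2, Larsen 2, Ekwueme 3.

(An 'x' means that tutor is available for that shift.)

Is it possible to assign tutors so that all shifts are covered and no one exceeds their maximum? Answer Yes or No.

Yes

One valid schedule: Mon-AM→Olsen, Mon-PM→Greco, Tue-AM→Petrov, Tue-PM→Leclerc, Wed-AM→Leclerc, Wed-PM→Greco, Thu-AM→Costa, Thu-PM→Bakr, Fri-AM→Leclerc, Fri-PM→Petrov, Sat-AM→Olsen, Sat-PM→Costa.
Loads: Leclerc 3/3, Greco 2/2, Olsen 2/2, Petrov 2/2, Costa 2/2, Bakr 1/2, Larsen 0/2, Ekwueme 0/3 — all within limits.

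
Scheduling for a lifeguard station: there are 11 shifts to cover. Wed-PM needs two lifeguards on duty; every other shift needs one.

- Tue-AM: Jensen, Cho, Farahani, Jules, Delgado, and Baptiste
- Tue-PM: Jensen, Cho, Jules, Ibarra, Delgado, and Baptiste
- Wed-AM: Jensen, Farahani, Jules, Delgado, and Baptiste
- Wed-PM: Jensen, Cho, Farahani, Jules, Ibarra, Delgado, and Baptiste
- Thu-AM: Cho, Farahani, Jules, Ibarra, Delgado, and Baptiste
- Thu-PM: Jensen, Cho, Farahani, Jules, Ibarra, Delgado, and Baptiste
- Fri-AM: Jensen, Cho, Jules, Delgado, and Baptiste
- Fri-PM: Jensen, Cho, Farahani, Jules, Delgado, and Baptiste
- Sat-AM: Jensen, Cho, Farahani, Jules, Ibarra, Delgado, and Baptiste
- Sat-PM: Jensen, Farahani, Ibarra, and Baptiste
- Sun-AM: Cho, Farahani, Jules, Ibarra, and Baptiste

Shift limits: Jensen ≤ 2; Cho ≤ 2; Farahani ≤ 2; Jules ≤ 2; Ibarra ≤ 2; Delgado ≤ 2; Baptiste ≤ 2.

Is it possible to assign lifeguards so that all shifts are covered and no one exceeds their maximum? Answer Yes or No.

One valid schedule: Tue-AM→Farahani, Tue-PM→Jules, Wed-AM→Jensen, Wed-PM→Delgado+Baptiste, Thu-AM→Farahani, Thu-PM→Ibarra, Fri-AM→Cho, Fri-PM→Jules, Sat-AM→Ibarra, Sat-PM→Jensen, Sun-AM→Cho.
Loads: Jensen 2/2, Cho 2/2, Farahani 2/2, Jules 2/2, Ibarra 2/2, Delgado 1/2, Baptiste 1/2 — all within limits.

Yes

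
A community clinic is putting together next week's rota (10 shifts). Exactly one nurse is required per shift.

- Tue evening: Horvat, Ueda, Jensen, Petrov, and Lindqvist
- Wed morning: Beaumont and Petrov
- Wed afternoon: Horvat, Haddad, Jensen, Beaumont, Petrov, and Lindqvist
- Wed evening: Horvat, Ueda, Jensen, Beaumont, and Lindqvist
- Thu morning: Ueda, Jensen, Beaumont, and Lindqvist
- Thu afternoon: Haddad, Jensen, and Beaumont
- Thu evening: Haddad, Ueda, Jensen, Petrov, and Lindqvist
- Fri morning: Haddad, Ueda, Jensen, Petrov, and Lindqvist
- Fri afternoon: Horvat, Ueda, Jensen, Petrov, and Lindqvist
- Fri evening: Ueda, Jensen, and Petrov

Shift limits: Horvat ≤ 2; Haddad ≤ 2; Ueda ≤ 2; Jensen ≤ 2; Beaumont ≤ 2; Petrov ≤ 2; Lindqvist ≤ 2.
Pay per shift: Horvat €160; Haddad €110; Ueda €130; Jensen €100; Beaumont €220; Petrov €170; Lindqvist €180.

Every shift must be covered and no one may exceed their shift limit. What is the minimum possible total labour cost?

Picking the cheapest available nurse for each shift independently would cost €1070, but that ignores the shift limits.
An optimal schedule: Tue evening→Ueda, Wed morning→Petrov, Wed afternoon→Petrov, Wed evening→Horvat, Thu morning→Ueda, Thu afternoon→Jensen, Thu evening→Haddad, Fri morning→Haddad, Fri afternoon→Horvat, Fri evening→Jensen.
Total: 130 + 170 + 170 + 160 + 130 + 100 + 110 + 110 + 160 + 100 = €1340.

€1340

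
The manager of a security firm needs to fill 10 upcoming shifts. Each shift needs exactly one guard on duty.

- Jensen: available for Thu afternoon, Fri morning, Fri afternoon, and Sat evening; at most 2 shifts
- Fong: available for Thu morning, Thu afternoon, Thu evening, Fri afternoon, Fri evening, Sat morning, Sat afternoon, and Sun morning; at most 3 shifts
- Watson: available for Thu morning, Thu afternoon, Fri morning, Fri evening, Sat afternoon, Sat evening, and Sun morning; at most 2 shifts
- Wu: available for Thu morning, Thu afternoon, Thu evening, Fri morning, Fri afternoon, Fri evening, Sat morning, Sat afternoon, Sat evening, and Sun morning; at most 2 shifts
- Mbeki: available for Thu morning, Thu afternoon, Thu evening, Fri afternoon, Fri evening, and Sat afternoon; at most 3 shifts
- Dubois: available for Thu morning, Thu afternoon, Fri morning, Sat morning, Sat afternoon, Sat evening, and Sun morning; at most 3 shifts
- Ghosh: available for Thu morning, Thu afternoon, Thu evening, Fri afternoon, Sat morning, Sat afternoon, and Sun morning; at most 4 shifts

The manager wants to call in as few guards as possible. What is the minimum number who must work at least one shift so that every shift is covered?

3

10 slots to fill and no one can take more than 4, so at least ⌈10/4⌉ = 3 guards are needed.
Fong, Dubois, and Ghosh alone can cover everything: Thu morning→Dubois, Thu afternoon→Ghosh, Thu evening→Fong, Fri morning→Dubois, Fri afternoon→Fong, Fri evening→Fong, Sat morning→Ghosh, Sat afternoon→Ghosh, Sat evening→Dubois, Sun morning→Ghosh.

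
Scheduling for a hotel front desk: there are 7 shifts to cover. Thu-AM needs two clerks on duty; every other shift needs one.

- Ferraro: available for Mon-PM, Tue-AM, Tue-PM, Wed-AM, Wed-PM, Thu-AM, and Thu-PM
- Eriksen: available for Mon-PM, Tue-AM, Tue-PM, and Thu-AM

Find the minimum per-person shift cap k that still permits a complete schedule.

With 2 clerks and 8 worker-slots to fill, someone must work at least ⌈8/2⌉ = 4 shifts, so k ≥ 4.
k = 4 works: Mon-PM→Eriksen, Tue-AM→Eriksen, Tue-PM→Eriksen, Wed-AM→Ferraro, Wed-PM→Ferraro, Thu-AM→Ferraro+Eriksen, Thu-PM→Ferraro.
Loads: Ferraro 4, Eriksen 4 — all ≤ 4.

4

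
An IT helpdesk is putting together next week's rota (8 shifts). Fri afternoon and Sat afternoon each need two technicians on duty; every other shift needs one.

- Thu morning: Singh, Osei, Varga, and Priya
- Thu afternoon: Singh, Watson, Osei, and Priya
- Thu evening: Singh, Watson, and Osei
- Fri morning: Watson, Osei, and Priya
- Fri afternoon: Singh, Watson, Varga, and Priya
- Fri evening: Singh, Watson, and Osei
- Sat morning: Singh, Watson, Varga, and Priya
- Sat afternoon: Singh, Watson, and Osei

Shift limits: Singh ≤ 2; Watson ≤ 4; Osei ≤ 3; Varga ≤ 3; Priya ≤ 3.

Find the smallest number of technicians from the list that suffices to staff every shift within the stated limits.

10 slots to fill and no one can take more than 4, so at least ⌈10/4⌉ = 3 technicians are needed.
Watson, Osei, and Varga alone can cover everything: Thu morning→Varga, Thu afternoon→Watson, Thu evening→Watson, Fri morning→Osei, Fri afternoon→Watson+Varga, Fri evening→Osei, Sat morning→Varga, Sat afternoon→Watson+Osei.

3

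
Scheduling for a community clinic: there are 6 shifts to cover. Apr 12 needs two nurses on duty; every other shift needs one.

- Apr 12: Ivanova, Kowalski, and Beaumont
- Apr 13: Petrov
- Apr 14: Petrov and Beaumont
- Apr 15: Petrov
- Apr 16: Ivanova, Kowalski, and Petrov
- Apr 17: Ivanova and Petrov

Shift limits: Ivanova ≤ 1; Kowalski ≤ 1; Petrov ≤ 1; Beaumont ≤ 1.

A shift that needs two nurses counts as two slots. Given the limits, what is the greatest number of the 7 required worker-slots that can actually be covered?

Total capacity across all nurses is 1+1+1+1 = 4, and 7 slots are needed, so at most 4 can be filled.
An assignment achieving 4: Apr 12→Kowalski, Apr 13→Petrov, Apr 14→Beaumont, Apr 17→Ivanova.
Loads: Ivanova 1/1, Kowalski 1/1, Petrov 1/1, Beaumont 1/1.

4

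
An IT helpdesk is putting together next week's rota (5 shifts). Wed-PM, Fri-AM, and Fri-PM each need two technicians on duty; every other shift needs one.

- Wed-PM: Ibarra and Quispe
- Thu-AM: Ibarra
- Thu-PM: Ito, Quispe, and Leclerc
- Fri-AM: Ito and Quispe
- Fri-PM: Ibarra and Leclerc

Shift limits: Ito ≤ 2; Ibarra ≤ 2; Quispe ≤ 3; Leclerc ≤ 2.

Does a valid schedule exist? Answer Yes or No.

No

Total capacity is 9 and 8 slots are needed, so capacity alone doesn't rule it out.
Shifts {Wed-PM, Thu-AM, Fri-PM} need 5 worker-slots in total, but the technicians available for any of those shifts (Ibarra, Quispe, and Leclerc) can supply at most 4 among them. So no valid schedule exists.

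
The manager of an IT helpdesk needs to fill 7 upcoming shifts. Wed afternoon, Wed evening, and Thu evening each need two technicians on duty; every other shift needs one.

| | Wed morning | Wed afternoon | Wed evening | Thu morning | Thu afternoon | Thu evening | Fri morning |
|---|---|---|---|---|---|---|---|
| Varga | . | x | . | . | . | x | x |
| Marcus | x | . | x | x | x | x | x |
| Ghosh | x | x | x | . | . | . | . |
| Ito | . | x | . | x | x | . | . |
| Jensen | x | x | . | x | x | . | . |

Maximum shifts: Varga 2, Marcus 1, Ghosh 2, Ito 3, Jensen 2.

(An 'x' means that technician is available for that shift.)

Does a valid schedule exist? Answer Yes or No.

No

Total capacity is 10 and 10 slots are needed, so capacity alone doesn't rule it out.
Shifts {Wed evening, Thu evening} need 4 worker-slots in total, but the technicians available for any of those shifts (Varga, Marcus, and Ghosh) can supply at most 3 among them. So no valid schedule exists.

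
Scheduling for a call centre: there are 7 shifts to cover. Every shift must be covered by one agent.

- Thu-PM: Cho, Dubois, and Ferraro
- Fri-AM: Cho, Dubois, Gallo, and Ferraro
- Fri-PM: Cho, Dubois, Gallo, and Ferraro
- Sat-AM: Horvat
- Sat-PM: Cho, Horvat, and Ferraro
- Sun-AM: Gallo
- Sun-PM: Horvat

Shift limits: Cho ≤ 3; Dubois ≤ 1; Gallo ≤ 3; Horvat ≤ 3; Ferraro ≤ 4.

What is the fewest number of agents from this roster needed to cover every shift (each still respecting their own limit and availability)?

3

7 slots to fill and no one can take more than 4, so at least ⌈7/4⌉ = 2 agents are needed.
Shifts {Thu-PM, Sat-AM, Sun-AM} need 3 slots, but among the agents available for them (Cho, Dubois, Gallo, Horvat, and Ferraro) any 2 together supply at most 2. So 2 agents are not enough.
Cho, Gallo, and Horvat alone can cover everything: Thu-PM→Cho, Fri-AM→Cho, Fri-PM→Cho, Sat-AM→Horvat, Sat-PM→Horvat, Sun-AM→Gallo, Sun-PM→Horvat.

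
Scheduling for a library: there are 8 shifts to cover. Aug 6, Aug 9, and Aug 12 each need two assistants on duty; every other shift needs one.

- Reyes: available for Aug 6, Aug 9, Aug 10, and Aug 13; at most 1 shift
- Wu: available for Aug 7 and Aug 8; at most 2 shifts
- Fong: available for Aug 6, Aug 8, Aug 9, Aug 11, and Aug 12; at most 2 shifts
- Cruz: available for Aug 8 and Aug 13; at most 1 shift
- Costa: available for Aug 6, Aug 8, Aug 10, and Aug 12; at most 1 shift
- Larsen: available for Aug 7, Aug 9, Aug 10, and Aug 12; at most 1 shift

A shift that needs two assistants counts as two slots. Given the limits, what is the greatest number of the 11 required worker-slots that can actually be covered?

Total capacity across all assistants is 1+2+2+1+1+1 = 8, and 11 slots are needed, so at most 8 can be filled.
An assignment achieving 8: Aug 6→Reyes+Fong, Aug 7→Wu, Aug 8→Wu, Aug 9→Larsen, Aug 10→Costa, Aug 11→Fong, Aug 13→Cruz.
Loads: Reyes 1/1, Wu 2/2, Fong 2/2, Cruz 1/1, Costa 1/1, Larsen 1/1.

8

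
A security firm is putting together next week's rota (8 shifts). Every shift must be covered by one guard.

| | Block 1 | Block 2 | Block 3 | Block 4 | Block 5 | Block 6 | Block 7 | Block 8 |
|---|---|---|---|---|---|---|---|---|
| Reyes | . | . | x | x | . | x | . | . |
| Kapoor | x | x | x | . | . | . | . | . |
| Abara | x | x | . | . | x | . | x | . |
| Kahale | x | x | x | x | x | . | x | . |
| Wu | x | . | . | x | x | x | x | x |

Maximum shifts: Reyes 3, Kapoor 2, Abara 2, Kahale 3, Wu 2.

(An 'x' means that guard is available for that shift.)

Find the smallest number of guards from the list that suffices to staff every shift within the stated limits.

8 slots to fill and no one can take more than 3, so at least ⌈8/3⌉ = 3 guards are needed.
Reyes, Kahale, and Wu alone can cover everything: Block 1→Kahale, Block 2→Kahale, Block 3→Reyes, Block 4→Reyes, Block 5→Kahale, Block 6→Reyes, Block 7→Wu, Block 8→Wu.

3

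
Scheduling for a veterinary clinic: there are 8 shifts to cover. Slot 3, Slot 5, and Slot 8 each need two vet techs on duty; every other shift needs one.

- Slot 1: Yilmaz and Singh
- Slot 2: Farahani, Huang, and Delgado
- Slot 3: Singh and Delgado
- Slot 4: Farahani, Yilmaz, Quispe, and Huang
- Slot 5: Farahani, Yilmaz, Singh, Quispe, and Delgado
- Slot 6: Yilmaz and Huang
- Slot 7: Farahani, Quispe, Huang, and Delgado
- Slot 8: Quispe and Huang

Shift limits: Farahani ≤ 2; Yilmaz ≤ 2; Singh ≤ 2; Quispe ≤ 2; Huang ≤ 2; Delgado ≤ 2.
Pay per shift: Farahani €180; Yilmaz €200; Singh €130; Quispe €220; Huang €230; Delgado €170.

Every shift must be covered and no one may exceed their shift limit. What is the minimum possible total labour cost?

€2030

Slot 3 can only be covered by Singh and Delgado, so that assignment is forced.
Slot 8 can only be covered by Quispe and Huang, so that assignment is forced.
Picking the cheapest available vet tech for each shift independently would cost €1900, but that ignores the shift limits.
An optimal schedule: Slot 1→Yilmaz, Slot 2→Farahani, Slot 3→Singh+Delgado, Slot 4→Farahani, Slot 5→Singh+Delgado, Slot 6→Yilmaz, Slot 7→Quispe, Slot 8→Quispe+Huang.
Total: 200 + 180 + 130 + 170 + 180 + 130 + 170 + 200 + 220 + 220 + 230 = €2030.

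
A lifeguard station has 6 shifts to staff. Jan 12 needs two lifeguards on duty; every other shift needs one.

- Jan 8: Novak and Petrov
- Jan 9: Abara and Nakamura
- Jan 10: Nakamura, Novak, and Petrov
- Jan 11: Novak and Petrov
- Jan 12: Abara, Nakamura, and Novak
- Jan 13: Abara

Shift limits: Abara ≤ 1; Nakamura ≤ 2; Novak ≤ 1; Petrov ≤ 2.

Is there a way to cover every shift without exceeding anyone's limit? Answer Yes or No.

Total capacity is 1+2+1+2 = 6 but 7 worker-slots are needed — infeasible.

No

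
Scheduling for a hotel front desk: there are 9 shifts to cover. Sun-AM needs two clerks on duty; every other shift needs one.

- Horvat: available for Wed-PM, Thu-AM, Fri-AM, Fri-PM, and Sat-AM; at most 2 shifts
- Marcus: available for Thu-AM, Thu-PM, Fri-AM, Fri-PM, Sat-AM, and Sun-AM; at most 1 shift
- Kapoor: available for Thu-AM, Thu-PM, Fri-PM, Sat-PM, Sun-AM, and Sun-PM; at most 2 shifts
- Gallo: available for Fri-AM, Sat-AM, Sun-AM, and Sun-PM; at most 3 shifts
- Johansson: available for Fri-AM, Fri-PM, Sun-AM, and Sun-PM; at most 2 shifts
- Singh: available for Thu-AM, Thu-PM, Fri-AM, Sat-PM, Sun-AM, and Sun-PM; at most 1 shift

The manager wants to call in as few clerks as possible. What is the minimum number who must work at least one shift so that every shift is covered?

5

10 slots to fill and no one can take more than 3, so at least ⌈10/3⌉ = 4 clerks are needed.
Any 4 clerks together have capacity at most 3+2+2+2 = 9 < 10 slots, so 4 can never suffice.
Horvat, Marcus, Kapoor, Gallo, and Johansson alone can cover everything: Wed-PM→Horvat, Thu-AM→Horvat, Thu-PM→Marcus, Fri-AM→Gallo, Fri-PM→Johansson, Sat-AM→Gallo, Sat-PM→Kapoor, Sun-AM→Gallo+Johansson, Sun-PM→Kapoor.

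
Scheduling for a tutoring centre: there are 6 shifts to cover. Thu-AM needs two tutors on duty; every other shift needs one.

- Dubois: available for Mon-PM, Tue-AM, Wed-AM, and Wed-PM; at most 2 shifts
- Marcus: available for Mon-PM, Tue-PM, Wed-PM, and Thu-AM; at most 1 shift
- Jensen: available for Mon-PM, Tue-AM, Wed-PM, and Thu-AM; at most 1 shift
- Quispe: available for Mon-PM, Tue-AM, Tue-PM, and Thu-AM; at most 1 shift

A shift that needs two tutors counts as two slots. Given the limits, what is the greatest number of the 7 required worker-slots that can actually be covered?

5

Total capacity across all tutors is 2+1+1+1 = 5, and 7 slots are needed, so at most 5 can be filled.
An assignment achieving 5: Tue-AM→Dubois, Tue-PM→Marcus, Wed-AM→Dubois, Wed-PM→Jensen, Thu-AM→Quispe.
Loads: Dubois 2/2, Marcus 1/1, Jensen 1/1, Quispe 1/1.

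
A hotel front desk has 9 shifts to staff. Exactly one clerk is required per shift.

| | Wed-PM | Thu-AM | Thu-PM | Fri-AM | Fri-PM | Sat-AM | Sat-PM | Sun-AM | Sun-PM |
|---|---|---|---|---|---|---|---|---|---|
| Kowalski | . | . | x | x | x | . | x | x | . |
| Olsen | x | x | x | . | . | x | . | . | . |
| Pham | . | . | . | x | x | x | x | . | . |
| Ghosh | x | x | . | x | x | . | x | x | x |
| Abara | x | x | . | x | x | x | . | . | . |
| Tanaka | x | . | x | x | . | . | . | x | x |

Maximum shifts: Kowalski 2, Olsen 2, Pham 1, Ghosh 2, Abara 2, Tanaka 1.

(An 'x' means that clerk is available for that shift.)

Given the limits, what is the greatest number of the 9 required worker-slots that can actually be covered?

9

Total capacity across all clerks is 2+2+1+2+2+1 = 10, and 9 slots are needed, so at most 9 can be filled.
An assignment achieving 9: Wed-PM→Abara, Thu-AM→Olsen, Thu-PM→Kowalski, Fri-AM→Abara, Fri-PM→Pham, Sat-AM→Olsen, Sat-PM→Kowalski, Sun-AM→Ghosh, Sun-PM→Ghosh.
Loads: Kowalski 2/2, Olsen 2/2, Pham 1/1, Ghosh 2/2, Abara 2/2, Tanaka 0/1.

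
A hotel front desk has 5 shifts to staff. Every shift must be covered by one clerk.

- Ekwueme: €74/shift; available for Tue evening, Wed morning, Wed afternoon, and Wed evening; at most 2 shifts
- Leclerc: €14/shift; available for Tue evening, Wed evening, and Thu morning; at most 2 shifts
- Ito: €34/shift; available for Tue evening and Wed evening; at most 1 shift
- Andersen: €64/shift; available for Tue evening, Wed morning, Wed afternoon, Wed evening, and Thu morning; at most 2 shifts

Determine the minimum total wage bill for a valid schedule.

€190

Picking the cheapest available clerk for each shift independently would cost €170, but that ignores the shift limits.
An optimal schedule: Tue evening→Leclerc, Wed morning→Andersen, Wed afternoon→Andersen, Wed evening→Ito, Thu morning→Leclerc.
Total: 14 + 64 + 64 + 34 + 14 = €190.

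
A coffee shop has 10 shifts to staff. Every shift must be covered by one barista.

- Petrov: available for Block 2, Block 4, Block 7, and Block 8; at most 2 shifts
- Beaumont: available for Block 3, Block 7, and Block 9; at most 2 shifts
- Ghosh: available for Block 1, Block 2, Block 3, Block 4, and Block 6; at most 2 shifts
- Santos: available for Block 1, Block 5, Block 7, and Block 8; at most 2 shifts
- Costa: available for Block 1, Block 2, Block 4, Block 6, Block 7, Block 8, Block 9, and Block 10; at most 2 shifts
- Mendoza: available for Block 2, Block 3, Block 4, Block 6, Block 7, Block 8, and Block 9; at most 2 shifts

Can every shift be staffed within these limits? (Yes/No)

Yes

Block 5 can only be covered by Santos, so that assignment is forced.
Block 10 can only be covered by Costa, so that assignment is forced.
One valid schedule: Block 1→Ghosh, Block 2→Petrov, Block 3→Beaumont, Block 4→Petrov, Block 5→Santos, Block 6→Ghosh, Block 7→Costa, Block 8→Santos, Block 9→Beaumont, Block 10→Costa.
Loads: Petrov 2/2, Beaumont 2/2, Ghosh 2/2, Santos 2/2, Costa 2/2, Mendoza 0/2 — all within limits.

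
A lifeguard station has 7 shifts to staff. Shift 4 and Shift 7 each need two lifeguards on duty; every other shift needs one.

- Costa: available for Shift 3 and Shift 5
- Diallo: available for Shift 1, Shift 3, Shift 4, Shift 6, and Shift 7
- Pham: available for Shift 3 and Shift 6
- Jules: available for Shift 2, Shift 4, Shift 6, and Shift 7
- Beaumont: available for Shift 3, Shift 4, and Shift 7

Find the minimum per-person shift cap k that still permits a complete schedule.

With 5 lifeguards and 9 worker-slots to fill, someone must work at least ⌈9/5⌉ = 2 shifts, so k ≥ 2.
k = 2 works: Shift 1→Diallo, Shift 2→Jules, Shift 3→Costa, Shift 4→Diallo+Beaumont, Shift 5→Costa, Shift 6→Pham, Shift 7→Jules+Beaumont.
Loads: Costa 2, Diallo 2, Pham 1, Jules 2, Beaumont 2 — all ≤ 2.

2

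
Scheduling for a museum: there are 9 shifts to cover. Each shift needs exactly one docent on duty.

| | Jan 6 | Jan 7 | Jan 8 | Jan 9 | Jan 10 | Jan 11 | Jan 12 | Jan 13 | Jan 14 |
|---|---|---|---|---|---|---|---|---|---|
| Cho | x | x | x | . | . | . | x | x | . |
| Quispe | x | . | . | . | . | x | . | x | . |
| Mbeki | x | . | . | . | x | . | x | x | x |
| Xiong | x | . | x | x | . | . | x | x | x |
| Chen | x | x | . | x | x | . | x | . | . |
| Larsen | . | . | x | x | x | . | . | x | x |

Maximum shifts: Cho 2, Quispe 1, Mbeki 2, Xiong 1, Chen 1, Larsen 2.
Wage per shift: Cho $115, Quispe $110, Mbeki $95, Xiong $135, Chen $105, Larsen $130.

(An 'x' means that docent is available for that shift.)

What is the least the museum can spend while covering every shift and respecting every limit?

$1030

Jan 11 can only be covered by Quispe, so that assignment is forced.
Picking the cheapest available docent for each shift independently would cost $910, but that ignores the shift limits.
An optimal schedule: Jan 6→Chen, Jan 7→Cho, Jan 8→Cho, Jan 9→Xiong, Jan 10→Mbeki, Jan 11→Quispe, Jan 12→Mbeki, Jan 13→Larsen, Jan 14→Larsen.
Total: 105 + 115 + 115 + 135 + 95 + 110 + 95 + 130 + 130 = $1030.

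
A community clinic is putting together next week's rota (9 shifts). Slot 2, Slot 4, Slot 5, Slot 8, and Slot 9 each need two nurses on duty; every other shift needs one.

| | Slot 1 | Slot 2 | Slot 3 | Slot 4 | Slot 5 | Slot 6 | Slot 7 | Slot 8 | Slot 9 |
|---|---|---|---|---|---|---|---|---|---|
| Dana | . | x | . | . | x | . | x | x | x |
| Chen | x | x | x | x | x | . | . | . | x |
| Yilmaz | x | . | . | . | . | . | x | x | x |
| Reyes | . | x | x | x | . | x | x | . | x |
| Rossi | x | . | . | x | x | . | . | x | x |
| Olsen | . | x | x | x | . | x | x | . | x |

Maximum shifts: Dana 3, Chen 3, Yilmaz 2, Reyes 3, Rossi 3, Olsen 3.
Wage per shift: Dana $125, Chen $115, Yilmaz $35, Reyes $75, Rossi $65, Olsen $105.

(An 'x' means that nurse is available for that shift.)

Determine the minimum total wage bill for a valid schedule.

Picking the cheapest available nurse for each shift independently would cost $920, but that ignores the shift limits.
An optimal schedule: Slot 1→Yilmaz, Slot 2→Olsen+Chen, Slot 3→Reyes, Slot 4→Rossi+Olsen, Slot 5→Rossi+Chen, Slot 6→Reyes, Slot 7→Reyes, Slot 8→Yilmaz+Rossi, Slot 9→Olsen+Chen.
Total: 35 + 105 + 115 + 75 + 65 + 105 + 65 + 115 + 75 + 75 + 35 + 65 + 105 + 115 = $1150.

$1150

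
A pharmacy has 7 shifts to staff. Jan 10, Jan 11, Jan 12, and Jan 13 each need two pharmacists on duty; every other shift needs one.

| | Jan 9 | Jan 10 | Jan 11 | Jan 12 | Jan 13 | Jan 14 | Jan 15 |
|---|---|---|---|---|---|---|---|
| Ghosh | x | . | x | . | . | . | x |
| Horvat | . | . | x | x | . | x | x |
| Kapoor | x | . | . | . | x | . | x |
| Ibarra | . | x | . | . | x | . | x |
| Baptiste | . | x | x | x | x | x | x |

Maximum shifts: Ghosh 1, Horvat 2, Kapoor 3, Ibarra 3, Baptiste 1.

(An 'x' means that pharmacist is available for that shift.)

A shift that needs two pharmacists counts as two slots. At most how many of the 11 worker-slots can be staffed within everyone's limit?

9

Total capacity across all pharmacists is 1+2+3+3+1 = 10, and 11 slots are needed, so at most 10 can be filled.
Shifts {Jan 10, Jan 12} need 4 slots but only Horvat, Ibarra, and Baptiste are available for them, supplying at most 3 — so at least 1 slot must go unfilled.
An assignment achieving 9: Jan 9→Kapoor, Jan 10→Ibarra+Baptiste, Jan 11→Ghosh, Jan 12→Horvat, Jan 13→Kapoor+Ibarra, Jan 14→Horvat, Jan 15→Kapoor.
Loads: Ghosh 1/1, Horvat 2/2, Kapoor 3/3, Ibarra 2/3, Baptiste 1/1.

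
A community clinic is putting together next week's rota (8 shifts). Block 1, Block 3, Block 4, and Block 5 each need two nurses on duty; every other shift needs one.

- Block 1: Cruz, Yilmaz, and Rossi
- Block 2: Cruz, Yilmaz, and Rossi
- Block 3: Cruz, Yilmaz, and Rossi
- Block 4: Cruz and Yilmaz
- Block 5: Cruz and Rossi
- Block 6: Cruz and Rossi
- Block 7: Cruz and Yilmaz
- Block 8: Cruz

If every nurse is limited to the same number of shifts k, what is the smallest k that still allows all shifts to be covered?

4

With 3 nurses and 12 worker-slots to fill, someone must work at least ⌈12/3⌉ = 4 shifts, so k ≥ 4.
k = 4 works: Block 1→Yilmaz+Rossi, Block 2→Rossi, Block 3→Yilmaz+Rossi, Block 4→Cruz+Yilmaz, Block 5→Cruz+Rossi, Block 6→Cruz, Block 7→Yilmaz, Block 8→Cruz.
Loads: Cruz 4, Yilmaz 4, Rossi 4 — all ≤ 4.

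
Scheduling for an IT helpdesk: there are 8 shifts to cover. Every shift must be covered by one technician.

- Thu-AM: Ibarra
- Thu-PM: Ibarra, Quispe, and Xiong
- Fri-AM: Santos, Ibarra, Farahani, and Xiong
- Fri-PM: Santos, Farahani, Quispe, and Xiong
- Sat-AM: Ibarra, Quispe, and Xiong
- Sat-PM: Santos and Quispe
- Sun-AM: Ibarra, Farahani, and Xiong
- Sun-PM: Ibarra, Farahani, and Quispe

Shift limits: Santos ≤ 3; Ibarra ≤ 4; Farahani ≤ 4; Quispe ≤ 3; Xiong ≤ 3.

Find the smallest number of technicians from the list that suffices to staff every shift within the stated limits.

3

8 slots to fill and no one can take more than 4, so at least ⌈8/4⌉ = 2 technicians are needed.
No set of 2 technicians can cover every shift (each such set leaves at least one shift with no one available or exceeds a cap).
Santos, Ibarra, and Farahani alone can cover everything: Thu-AM→Ibarra, Thu-PM→Ibarra, Fri-AM→Santos, Fri-PM→Santos, Sat-AM→Ibarra, Sat-PM→Santos, Sun-AM→Ibarra, Sun-PM→Farahani.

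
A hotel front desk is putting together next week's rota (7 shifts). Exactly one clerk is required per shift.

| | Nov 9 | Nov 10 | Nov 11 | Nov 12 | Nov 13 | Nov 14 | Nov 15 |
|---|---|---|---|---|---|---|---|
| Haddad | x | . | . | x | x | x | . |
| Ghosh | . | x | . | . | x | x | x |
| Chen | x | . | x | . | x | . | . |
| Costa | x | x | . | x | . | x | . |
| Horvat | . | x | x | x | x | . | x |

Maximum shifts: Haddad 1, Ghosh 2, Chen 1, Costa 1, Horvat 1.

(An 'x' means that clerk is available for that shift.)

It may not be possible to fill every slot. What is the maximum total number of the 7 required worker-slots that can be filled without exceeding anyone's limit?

Total capacity across all clerks is 1+2+1+1+1 = 6, and 7 slots are needed, so at most 6 can be filled.
An assignment achieving 6: Nov 9→Haddad, Nov 10→Ghosh, Nov 11→Chen, Nov 12→Costa, Nov 13→Horvat, Nov 15→Ghosh.
Loads: Haddad 1/1, Ghosh 2/2, Chen 1/1, Costa 1/1, Horvat 1/1.

6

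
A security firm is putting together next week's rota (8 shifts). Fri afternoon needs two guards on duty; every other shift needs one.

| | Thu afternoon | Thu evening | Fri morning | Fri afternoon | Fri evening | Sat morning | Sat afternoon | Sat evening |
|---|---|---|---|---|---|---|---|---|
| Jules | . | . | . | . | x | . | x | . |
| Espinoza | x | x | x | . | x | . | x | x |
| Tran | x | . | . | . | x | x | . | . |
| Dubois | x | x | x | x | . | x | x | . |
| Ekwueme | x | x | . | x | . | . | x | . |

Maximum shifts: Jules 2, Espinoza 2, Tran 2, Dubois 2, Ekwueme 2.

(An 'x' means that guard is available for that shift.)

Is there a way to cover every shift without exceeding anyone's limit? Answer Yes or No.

Fri afternoon can only be covered by Dubois and Ekwueme, so that assignment is forced.
Sat evening can only be covered by Espinoza, so that assignment is forced.
One valid schedule: Thu afternoon→Tran, Thu evening→Dubois, Fri morning→Espinoza, Fri afternoon→Dubois+Ekwueme, Fri evening→Jules, Sat morning→Tran, Sat afternoon→Jules, Sat evening→Espinoza.
Loads: Jules 2/2, Espinoza 2/2, Tran 2/2, Dubois 2/2, Ekwueme 1/2 — all within limits.

Yes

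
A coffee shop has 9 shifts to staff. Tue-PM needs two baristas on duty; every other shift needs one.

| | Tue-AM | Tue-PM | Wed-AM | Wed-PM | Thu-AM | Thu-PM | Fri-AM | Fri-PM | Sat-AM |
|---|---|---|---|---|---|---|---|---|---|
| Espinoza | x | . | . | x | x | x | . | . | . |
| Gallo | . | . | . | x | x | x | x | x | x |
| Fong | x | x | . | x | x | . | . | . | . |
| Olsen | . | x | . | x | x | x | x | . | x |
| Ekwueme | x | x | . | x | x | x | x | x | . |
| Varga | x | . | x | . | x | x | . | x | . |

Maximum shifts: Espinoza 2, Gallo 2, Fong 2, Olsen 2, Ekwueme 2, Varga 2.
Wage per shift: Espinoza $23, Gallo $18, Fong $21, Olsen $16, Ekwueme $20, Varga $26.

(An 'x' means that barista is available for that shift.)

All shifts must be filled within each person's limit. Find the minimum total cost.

$199

Wed-AM can only be covered by Varga, so that assignment is forced.
Picking the cheapest available barista for each shift independently would cost $180, but that ignores the shift limits.
An optimal schedule: Tue-AM→Ekwueme, Tue-PM→Olsen+Ekwueme, Wed-AM→Varga, Wed-PM→Fong, Thu-AM→Fong, Thu-PM→Espinoza, Fri-AM→Gallo, Fri-PM→Gallo, Sat-AM→Olsen.
Total: 20 + 16 + 20 + 26 + 21 + 21 + 23 + 18 + 18 + 16 = $199.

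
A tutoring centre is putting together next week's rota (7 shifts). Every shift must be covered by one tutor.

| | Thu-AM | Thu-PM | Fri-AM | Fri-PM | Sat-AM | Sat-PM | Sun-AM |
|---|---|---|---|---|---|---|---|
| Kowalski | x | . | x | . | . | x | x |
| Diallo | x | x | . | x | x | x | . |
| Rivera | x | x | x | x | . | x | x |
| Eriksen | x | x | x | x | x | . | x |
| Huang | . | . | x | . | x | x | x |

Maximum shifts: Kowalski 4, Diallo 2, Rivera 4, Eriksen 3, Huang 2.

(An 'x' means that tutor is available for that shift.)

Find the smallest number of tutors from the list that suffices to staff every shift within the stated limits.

2

7 slots to fill and no one can take more than 4, so at least ⌈7/4⌉ = 2 tutors are needed.
Kowalski and Eriksen alone can cover everything: Thu-AM→Kowalski, Thu-PM→Eriksen, Fri-AM→Kowalski, Fri-PM→Eriksen, Sat-AM→Eriksen, Sat-PM→Kowalski, Sun-AM→Kowalski.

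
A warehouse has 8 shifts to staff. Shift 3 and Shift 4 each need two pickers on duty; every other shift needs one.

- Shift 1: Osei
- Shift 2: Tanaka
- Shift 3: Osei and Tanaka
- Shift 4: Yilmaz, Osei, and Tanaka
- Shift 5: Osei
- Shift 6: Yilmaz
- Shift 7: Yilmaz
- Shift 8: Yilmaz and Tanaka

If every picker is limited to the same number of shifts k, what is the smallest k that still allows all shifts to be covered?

With 3 pickers and 10 worker-slots to fill, someone must work at least ⌈10/3⌉ = 4 shifts, so k ≥ 4.
k = 4 works: Shift 1→Osei, Shift 2→Tanaka, Shift 3→Osei+Tanaka, Shift 4→Yilmaz+Osei, Shift 5→Osei, Shift 6→Yilmaz, Shift 7→Yilmaz, Shift 8→Yilmaz.
Loads: Yilmaz 4, Osei 4, Tanaka 2 — all ≤ 4.

4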